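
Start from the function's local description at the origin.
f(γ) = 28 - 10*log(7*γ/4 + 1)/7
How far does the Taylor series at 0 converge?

The radius of convergence is 4/7.

Branch term (-10/7)*log(1 - γ/(-4/7)): its argument vanishes at γ = -4/7, a logarithmic branch point, modulus 4/7.
The radius of convergence is the smallest modulus among the singular points: 4/7.


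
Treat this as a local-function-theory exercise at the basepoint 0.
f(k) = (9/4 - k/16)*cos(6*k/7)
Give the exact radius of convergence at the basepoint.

The radius of convergence is infinite.

The factor cos(6*k/7) is entire and contributes no finite singular point.
The polynomial part has no poles.
No finite singular points: the Taylor series at 0 converges everywhere.


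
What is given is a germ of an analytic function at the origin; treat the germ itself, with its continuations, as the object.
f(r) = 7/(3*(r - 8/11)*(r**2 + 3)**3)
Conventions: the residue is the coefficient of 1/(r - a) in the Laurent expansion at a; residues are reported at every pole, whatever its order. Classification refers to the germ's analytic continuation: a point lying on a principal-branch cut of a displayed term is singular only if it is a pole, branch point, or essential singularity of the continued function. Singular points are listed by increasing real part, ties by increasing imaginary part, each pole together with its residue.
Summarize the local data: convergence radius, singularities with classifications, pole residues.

Denominator factor (r**2 + 3)^3: discriminant -12, complex-conjugate roots (sqrt(3))*i and -(sqrt(3))*i; poles of order 3, moduli sqrt(3) and sqrt(3).
Denominator factor (r - 8/11): pole of order 1 at 8/11, modulus 8/11.
The radius of convergence is the smallest modulus among the singular points: 8/11.
The factor r**2 + 3 splits as (r - a)(r - a') with a = -(sqrt(3))*i, a' = (sqrt(3))*i. At the order-3 pole a set g(r) = (r - a)^3*f(r) = [7/(3*(r - 8/11))] / (r - a')^3.
Order-3 pole: residue = g''(a)/2; g''(-(sqrt(3))*i) = (-1771561/33366207) - ((8144191/300295863)*sqrt(3))*i, so the residue is (-1771561/66732414) - ((8144191/600591726)*sqrt(3))*i.
The factor r**2 + 3 splits as (r - a)(r - a') with a = (sqrt(3))*i, a' = -(sqrt(3))*i. At the order-3 pole a set g(r) = (r - a)^3*f(r) = [7/(3*(r - 8/11))] / (r - a')^3.
Order-3 pole: residue = g''(a)/2; g''((sqrt(3))*i) = (-1771561/33366207) + ((8144191/300295863)*sqrt(3))*i, so the residue is (-1771561/66732414) + ((8144191/600591726)*sqrt(3))*i.
At the order-1 pole 8/11 set g(r) = (r - (8/11))*f(r) = 7/(3*(r**2 + 3)**3).
Simple pole: residue = g(a) at a = 8/11, which is 1771561/33366207.
List the singular points by increasing real part (a conjugate pair: the negative imaginary part first).

Radius of convergence at 0: 8/11.
At -(sqrt(3))*i: a pole of order 3; residue (-1771561/66732414) - ((8144191/600591726)*sqrt(3))*i.
At (sqrt(3))*i: a pole of order 3; residue (-1771561/66732414) + ((8144191/600591726)*sqrt(3))*i.
At 8/11: a pole of order 1; residue 1771561/33366207.


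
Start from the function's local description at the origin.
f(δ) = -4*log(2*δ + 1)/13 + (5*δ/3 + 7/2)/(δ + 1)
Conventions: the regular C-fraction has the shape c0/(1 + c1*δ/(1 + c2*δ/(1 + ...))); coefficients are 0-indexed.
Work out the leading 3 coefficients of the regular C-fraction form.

Taylor coefficients (expand at 0): a_0 = 7/2, a_1 = -191/78, a_2 = 191/78.
c0 = a_0 = 7/2. Peel one level at a time: if S = 1 + c*δ/S' with S'(0) = 1, then c is the δ-coefficient of S and S' = c*δ/(S - 1).
S_1 = c0/f = 1 + (191/273)*δ + (-15662/74529)*δ^2 + ...; c1 = 191/273.
S_2 = c1*δ/(S_1 - 1) = 1 + (82/273)*δ + ...; c2 = 82/273.

The regular C-fraction coefficients are [7/2, 191/273, 82/273].


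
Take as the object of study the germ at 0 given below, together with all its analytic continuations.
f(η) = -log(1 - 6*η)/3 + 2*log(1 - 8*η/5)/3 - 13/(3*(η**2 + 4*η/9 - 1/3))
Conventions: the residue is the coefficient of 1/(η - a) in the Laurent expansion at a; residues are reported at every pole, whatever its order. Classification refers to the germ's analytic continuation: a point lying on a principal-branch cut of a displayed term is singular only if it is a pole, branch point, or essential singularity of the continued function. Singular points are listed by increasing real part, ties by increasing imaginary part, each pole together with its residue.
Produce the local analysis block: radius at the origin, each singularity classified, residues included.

Radius of convergence at 0: 1/6.
At -2/9 - (1/9)*sqrt(31): a pole of order 1; residue (39/62)*sqrt(31).
At 1/6: a logarithmic branch point.
At -2/9 + (1/9)*sqrt(31): a pole of order 1; residue -(39/62)*sqrt(31).
At 5/8: a logarithmic branch point.

Denominator factor (η**2 + 4*η/9 - 1/3): discriminant 124/81, real irrational roots -2/9 + (1/9)*sqrt(31) and -2/9 - (1/9)*sqrt(31); poles of order 1, moduli -2/9 + (1/9)*sqrt(31) and 2/9 + (1/9)*sqrt(31).
Branch term (-1/3)*log(1 - η/(1/6)): its argument vanishes at η = 1/6, a logarithmic branch point, modulus 1/6.
Branch term (2/3)*log(1 - η/(5/8)): its argument vanishes at η = 5/8, a logarithmic branch point, modulus 5/8.
The radius of convergence is the smallest modulus among the singular points: 1/6.
The branch terms are analytic at -2/9 - (1/9)*sqrt(31) and contribute nothing to the residue; only the rational part matters.
The factor η**2 + 4*η/9 - 1/3 splits as (η - a)(η - a') with a = -2/9 - (1/9)*sqrt(31), a' = -2/9 + (1/9)*sqrt(31). At the order-1 pole a set g(η) = (η - a)*(rational part) = [-13/3] / (η - a').
Simple pole: residue = g(a) at a = -2/9 - (1/9)*sqrt(31), which is (39/62)*sqrt(31).
The branch terms are analytic at -2/9 + (1/9)*sqrt(31) and contribute nothing to the residue; only the rational part matters.
The factor η**2 + 4*η/9 - 1/3 splits as (η - a)(η - a') with a = -2/9 + (1/9)*sqrt(31), a' = -2/9 - (1/9)*sqrt(31). At the order-1 pole a set g(η) = (η - a)*(rational part) = [-13/3] / (η - a').
Simple pole: residue = g(a) at a = -2/9 + (1/9)*sqrt(31), which is -(39/62)*sqrt(31).
List the singular points by increasing real part (a conjugate pair: the negative imaginary part first).


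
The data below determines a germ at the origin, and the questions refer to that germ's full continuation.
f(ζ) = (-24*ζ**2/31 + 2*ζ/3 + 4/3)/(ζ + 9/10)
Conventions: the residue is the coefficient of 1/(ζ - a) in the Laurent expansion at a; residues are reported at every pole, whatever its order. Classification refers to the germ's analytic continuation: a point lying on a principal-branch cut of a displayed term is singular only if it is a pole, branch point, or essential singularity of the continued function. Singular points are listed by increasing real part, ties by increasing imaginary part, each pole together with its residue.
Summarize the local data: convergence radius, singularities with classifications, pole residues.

Radius of convergence at 0: 9/10.
At -9/10: a pole of order 1; residue 247/2325.

Denominator factor (ζ + 9/10): pole of order 1 at -9/10, modulus 9/10.
The radius of convergence is the smallest modulus among the singular points: 9/10.
At the order-1 pole -9/10 set g(ζ) = (ζ - (-9/10))*f(ζ) = -24*ζ**2/31 + 2*ζ/3 + 4/3.
Simple pole: residue = g(a) at a = -9/10, which is 247/2325.


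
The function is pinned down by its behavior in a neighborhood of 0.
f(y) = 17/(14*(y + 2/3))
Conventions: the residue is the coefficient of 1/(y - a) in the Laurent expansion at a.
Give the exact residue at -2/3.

The residue is 17/14.

At the order-1 pole -2/3 set g(y) = (y - (-2/3))*f(y) = 17/14.
Simple pole: residue = g(a) at a = -2/3, which is 17/14.


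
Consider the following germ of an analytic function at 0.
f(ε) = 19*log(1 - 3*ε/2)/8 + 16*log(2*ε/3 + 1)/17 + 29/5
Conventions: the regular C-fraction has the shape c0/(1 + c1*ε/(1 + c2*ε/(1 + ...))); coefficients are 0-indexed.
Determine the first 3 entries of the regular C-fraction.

The regular C-fraction coefficients are [29/5, 11975/23664, -84312217/56675280].

Taylor coefficients (expand at 0): a_0 = 29/5, a_1 = -2395/816, a_2 = -28211/9792.
c0 = a_0 = 29/5. Peel one level at a time: if S = 1 + c*ε/S' with S'(0) = 1, then c is the ε-coefficient of S and S' = c*ε/(S - 1).
S_1 = c0/f = 1 + (11975/23664)*ε + (421561085/559984896)*ε^2 + ...; c1 = 11975/23664.
S_2 = c1*ε/(S_1 - 1) = 1 + (-84312217/56675280)*ε + ...; c2 = -84312217/56675280.


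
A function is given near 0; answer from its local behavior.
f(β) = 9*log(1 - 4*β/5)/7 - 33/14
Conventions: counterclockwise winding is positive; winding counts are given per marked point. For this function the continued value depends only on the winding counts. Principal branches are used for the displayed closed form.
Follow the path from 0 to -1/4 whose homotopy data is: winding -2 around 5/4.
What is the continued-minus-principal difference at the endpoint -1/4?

The rational part is single-valued and drops out of the difference; each branch term changes only by its own monodromy.
(9/7)*log(1 - β/(5/4)): each positive loop around 5/4 adds 2*pi*i to the log, so winding -2 contributes (9/7)*(-2)*2*pi*i = -(36/7)*pi*i.
Summing the contributions at β = -1/4 gives -(36/7)*pi*i.

Continued minus principal equals -(36/7)*pi*i.


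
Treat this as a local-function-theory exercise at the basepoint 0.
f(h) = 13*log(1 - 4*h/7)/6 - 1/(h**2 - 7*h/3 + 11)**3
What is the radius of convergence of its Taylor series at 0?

Denominator factor (h**2 - 7*h/3 + 11)^3: discriminant -347/9, complex-conjugate roots (7/6) + ((1/6)*sqrt(347))*i and (7/6) - ((1/6)*sqrt(347))*i; poles of order 3, moduli sqrt(11) and sqrt(11).
Branch term (13/6)*log(1 - h/(7/4)): its argument vanishes at h = 7/4, a logarithmic branch point, modulus 7/4.
The radius of convergence is the smallest modulus among the singular points: 7/4.

The radius of convergence is 7/4.


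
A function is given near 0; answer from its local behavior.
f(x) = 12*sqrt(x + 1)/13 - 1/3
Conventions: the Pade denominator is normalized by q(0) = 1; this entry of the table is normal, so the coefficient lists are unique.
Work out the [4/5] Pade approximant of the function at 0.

The Pade approximant has numerator coefficients [23/39, 19490/12129, 96727/64688, 105749/194064, 191285/3105024]; denominator coefficients [1, 604/311, 6027/4976, 1285/4976, 835/79616, -9/39808].

Taylor coefficients needed (expand at 0): a_0 = 23/39, a_1 = 6/13, a_2 = -3/26, a_3 = 3/52, a_4 = -15/416, a_5 = 21/832, a_6 = -63/3328, a_7 = 99/6656, a_8 = -99/8192, a_9 = 165/16384.
Write the denominator as Q(x) = 1 + q1*x + q2*x^2 + q3*x^3 + q4*x^4 + q5*x^5. Requiring Q*f - P = O(x^10) with deg P <= 4 kills the coefficients of x^5..x^9 in Q*f:
  x^5: a_5 + q1*a_4 + q2*a_3 + q3*a_2 + q4*a_1 + q5*a_0 = 0, i.e. 21/832 + (-15/416)*q1 + (3/52)*q2 + (-3/26)*q3 + (6/13)*q4 + (23/39)*q5 = 0.
  x^6: a_6 + q1*a_5 + q2*a_4 + q3*a_3 + q4*a_2 + q5*a_1 = 0, i.e. -63/3328 + (21/832)*q1 + (-15/416)*q2 + (3/52)*q3 + (-3/26)*q4 + (6/13)*q5 = 0.
  x^7: a_7 + q1*a_6 + q2*a_5 + q3*a_4 + q4*a_3 + q5*a_2 = 0, i.e. 99/6656 + (-63/3328)*q1 + (21/832)*q2 + (-15/416)*q3 + (3/52)*q4 + (-3/26)*q5 = 0.
  x^8: a_8 + q1*a_7 + q2*a_6 + q3*a_5 + q4*a_4 + q5*a_3 = 0, i.e. -99/8192 + (99/6656)*q1 + (-63/3328)*q2 + (21/832)*q3 + (-15/416)*q4 + (3/52)*q5 = 0.
  x^9: a_9 + q1*a_8 + q2*a_7 + q3*a_6 + q4*a_5 + q5*a_4 = 0, i.e. 165/16384 + (-99/8192)*q1 + (99/6656)*q2 + (-63/3328)*q3 + (21/832)*q4 + (-15/416)*q5 = 0.
Solving this linear system: q1 = 604/311, q2 = 6027/4976, q3 = 1285/4976, q4 = 835/79616, q5 = -9/39808.
The numerator is Q*f truncated at degree 4: P0 = a_0 = 23/39; P1 = a_1 + q1*a_0 = 19490/12129; P2 = a_2 + q1*a_1 + q2*a_0 = 96727/64688; P3 = a_3 + q1*a_2 + q2*a_1 + q3*a_0 = 105749/194064; P4 = a_4 + q1*a_3 + q2*a_2 + q3*a_1 + q4*a_0 = 191285/3105024.


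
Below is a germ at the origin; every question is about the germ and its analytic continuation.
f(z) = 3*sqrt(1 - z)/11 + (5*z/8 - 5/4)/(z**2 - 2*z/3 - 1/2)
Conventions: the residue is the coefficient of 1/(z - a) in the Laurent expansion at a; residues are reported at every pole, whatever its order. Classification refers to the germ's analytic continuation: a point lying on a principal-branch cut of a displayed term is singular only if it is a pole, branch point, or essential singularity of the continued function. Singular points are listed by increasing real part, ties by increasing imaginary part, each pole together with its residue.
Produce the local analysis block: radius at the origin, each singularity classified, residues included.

Radius of convergence at 0: -1/3 + (1/6)*sqrt(22).
At 1/3 - (1/6)*sqrt(22): a pole of order 1; residue 5/16 + (25/176)*sqrt(22).
At 1: an algebraic (square-root) branch point.
At 1/3 + (1/6)*sqrt(22): a pole of order 1; residue 5/16 - (25/176)*sqrt(22).

Denominator factor (z**2 - 2*z/3 - 1/2): discriminant 22/9, real irrational roots 1/3 + (1/6)*sqrt(22) and 1/3 - (1/6)*sqrt(22); poles of order 1, moduli 1/3 + (1/6)*sqrt(22) and -1/3 + (1/6)*sqrt(22).
Branch term (3/11)*sqrt(1 - z/(1)): its argument vanishes at z = 1, a square-root branch point, modulus 1.
The radius of convergence is the smallest modulus among the singular points: -1/3 + (1/6)*sqrt(22).
The branch term is analytic at 1/3 - (1/6)*sqrt(22) and contributes nothing to the residue; only the rational part matters.
The factor z**2 - 2*z/3 - 1/2 splits as (z - a)(z - a') with a = 1/3 - (1/6)*sqrt(22), a' = 1/3 + (1/6)*sqrt(22). At the order-1 pole a set g(z) = (z - a)*(rational part) = [5*z/8 - 5/4] / (z - a').
Simple pole: residue = g(a) at a = 1/3 - (1/6)*sqrt(22), which is 5/16 + (25/176)*sqrt(22).
The branch term is analytic at 1/3 + (1/6)*sqrt(22) and contributes nothing to the residue; only the rational part matters.
The factor z**2 - 2*z/3 - 1/2 splits as (z - a)(z - a') with a = 1/3 + (1/6)*sqrt(22), a' = 1/3 - (1/6)*sqrt(22). At the order-1 pole a set g(z) = (z - a)*(rational part) = [5*z/8 - 5/4] / (z - a').
Simple pole: residue = g(a) at a = 1/3 + (1/6)*sqrt(22), which is 5/16 - (25/176)*sqrt(22).
List the singular points by increasing real part (a conjugate pair: the negative imaginary part first).


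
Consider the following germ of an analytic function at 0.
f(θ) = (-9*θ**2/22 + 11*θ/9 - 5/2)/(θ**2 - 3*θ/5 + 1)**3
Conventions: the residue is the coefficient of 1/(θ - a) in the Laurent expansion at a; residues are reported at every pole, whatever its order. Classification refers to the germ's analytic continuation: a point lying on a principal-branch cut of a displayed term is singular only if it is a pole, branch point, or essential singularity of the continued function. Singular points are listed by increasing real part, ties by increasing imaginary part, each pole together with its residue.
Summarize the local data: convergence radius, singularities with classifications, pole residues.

Radius of convergence at 0: 1.
At (3/10) - ((1/10)*sqrt(91))*i: a pole of order 3; residue -((946375/16578562)*sqrt(91))*i.
At (3/10) + ((1/10)*sqrt(91))*i: a pole of order 3; residue ((946375/16578562)*sqrt(91))*i.

Denominator factor (θ**2 - 3*θ/5 + 1)^3: discriminant -91/25, complex-conjugate roots (3/10) + ((1/10)*sqrt(91))*i and (3/10) - ((1/10)*sqrt(91))*i; poles of order 3, moduli 1 and 1.
The radius of convergence is the smallest modulus among the singular points: 1.
The factor θ**2 - 3*θ/5 + 1 splits as (θ - a)(θ - a') with a = (3/10) - ((1/10)*sqrt(91))*i, a' = (3/10) + ((1/10)*sqrt(91))*i. At the order-3 pole a set g(θ) = (θ - a)^3*f(θ) = [-9*θ**2/22 + 11*θ/9 - 5/2] / (θ - a')^3.
Order-3 pole: residue = g''(a)/2; g''((3/10) - ((1/10)*sqrt(91))*i) = -((946375/8289281)*sqrt(91))*i, so the residue is -((946375/16578562)*sqrt(91))*i.
The factor θ**2 - 3*θ/5 + 1 splits as (θ - a)(θ - a') with a = (3/10) + ((1/10)*sqrt(91))*i, a' = (3/10) - ((1/10)*sqrt(91))*i. At the order-3 pole a set g(θ) = (θ - a)^3*f(θ) = [-9*θ**2/22 + 11*θ/9 - 5/2] / (θ - a')^3.
Order-3 pole: residue = g''(a)/2; g''((3/10) + ((1/10)*sqrt(91))*i) = ((946375/8289281)*sqrt(91))*i, so the residue is ((946375/16578562)*sqrt(91))*i.
List the singular points by increasing real part (a conjugate pair: the negative imaginary part first).


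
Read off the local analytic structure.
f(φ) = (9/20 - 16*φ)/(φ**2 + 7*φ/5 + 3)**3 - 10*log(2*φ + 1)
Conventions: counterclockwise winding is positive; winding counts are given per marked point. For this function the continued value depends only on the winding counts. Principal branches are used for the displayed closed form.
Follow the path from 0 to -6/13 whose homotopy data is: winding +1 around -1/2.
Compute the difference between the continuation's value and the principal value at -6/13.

The rational part is single-valued and drops out of the difference; each branch term changes only by its own monodromy.
(-10)*log(1 - φ/(-1/2)): each positive loop around -1/2 adds 2*pi*i to the log, so winding +1 contributes (-10)*(1)*2*pi*i = -(20)*pi*i.
Summing the contributions at φ = -6/13 gives -(20)*pi*i.

Continued minus principal equals -(20)*pi*i.


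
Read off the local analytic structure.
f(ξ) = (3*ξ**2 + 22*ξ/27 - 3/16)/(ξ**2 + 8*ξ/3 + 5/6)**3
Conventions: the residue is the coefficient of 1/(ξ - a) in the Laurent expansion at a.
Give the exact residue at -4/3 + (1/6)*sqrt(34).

The factor ξ**2 + 8*ξ/3 + 5/6 splits as (ξ - a)(ξ - a') with a = -4/3 + (1/6)*sqrt(34), a' = -4/3 - (1/6)*sqrt(34). At the order-3 pole a set g(ξ) = (ξ - a)^3*f(ξ) = [3*ξ**2 + 22*ξ/27 - 3/16] / (ξ - a')^3.
Order-3 pole: residue = g''(a)/2; g''(-4/3 + (1/6)*sqrt(34)) = (36333/157216)*sqrt(34), so the residue is (36333/314432)*sqrt(34).

The residue is (36333/314432)*sqrt(34).


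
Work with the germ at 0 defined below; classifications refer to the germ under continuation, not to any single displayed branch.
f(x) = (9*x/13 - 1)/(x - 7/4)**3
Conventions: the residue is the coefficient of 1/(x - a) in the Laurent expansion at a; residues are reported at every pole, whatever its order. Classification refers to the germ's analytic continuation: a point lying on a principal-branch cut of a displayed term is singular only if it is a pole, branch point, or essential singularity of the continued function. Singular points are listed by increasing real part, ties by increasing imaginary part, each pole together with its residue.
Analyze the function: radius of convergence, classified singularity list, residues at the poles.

Denominator factor (x - 7/4)^3: pole of order 3 at 7/4, modulus 7/4.
The radius of convergence is the smallest modulus among the singular points: 7/4.
At the order-3 pole 7/4 set g(x) = (x - (7/4))^3*f(x) = 9*x/13 - 1.
Order-3 pole: residue = g''(a)/2; g''(7/4) = 0, so the residue is 0.

Radius of convergence at 0: 7/4.
At 7/4: a pole of order 3; residue 0.


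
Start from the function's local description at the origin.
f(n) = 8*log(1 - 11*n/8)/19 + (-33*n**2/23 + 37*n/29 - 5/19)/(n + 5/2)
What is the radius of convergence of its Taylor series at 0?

Denominator factor (n + 5/2): pole of order 1 at -5/2, modulus 5/2.
Branch term (8/19)*log(1 - n/(8/11)): its argument vanishes at n = 8/11, a logarithmic branch point, modulus 8/11.
The radius of convergence is the smallest modulus among the singular points: 8/11.

The radius of convergence is 8/11.


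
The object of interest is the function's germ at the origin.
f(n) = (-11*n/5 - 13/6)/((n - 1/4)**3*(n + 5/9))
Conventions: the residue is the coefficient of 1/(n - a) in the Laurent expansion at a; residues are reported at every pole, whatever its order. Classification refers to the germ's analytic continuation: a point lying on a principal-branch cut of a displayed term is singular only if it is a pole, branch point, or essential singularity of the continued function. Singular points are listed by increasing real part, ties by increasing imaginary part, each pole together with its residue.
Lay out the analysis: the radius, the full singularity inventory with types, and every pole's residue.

Radius of convergence at 0: 1/4.
At -5/9: a pole of order 1; residue 44064/24389.
At 1/4: a pole of order 3; residue -44064/24389.

Denominator factor (n - 1/4)^3: pole of order 3 at 1/4, modulus 1/4.
Denominator factor (n + 5/9): pole of order 1 at -5/9, modulus 5/9.
The radius of convergence is the smallest modulus among the singular points: 1/4.
At the order-1 pole -5/9 set g(n) = (n - (-5/9))*f(n) = (-11*n/5 - 13/6)/(n - 1/4)**3.
Simple pole: residue = g(a) at a = -5/9, which is 44064/24389.
At the order-3 pole 1/4 set g(n) = (n - (1/4))^3*f(n) = (-11*n/5 - 13/6)/(n + 5/9).
Order-3 pole: residue = g''(a)/2; g''(1/4) = -88128/24389, so the residue is -44064/24389.
List the singular points by increasing real part (a conjugate pair: the negative imaginary part first).


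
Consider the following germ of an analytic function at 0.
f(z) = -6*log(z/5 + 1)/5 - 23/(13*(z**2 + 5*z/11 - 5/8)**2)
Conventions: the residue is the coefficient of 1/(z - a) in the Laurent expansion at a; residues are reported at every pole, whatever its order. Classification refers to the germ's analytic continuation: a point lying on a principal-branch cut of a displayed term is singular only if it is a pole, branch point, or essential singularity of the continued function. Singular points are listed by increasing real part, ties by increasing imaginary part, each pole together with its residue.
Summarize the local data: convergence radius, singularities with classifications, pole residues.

Denominator factor (z**2 + 5*z/11 - 5/8)^2: discriminant 655/242, real irrational roots -5/22 + (1/44)*sqrt(1310) and -5/22 - (1/44)*sqrt(1310); poles of order 2, moduli -5/22 + (1/44)*sqrt(1310) and 5/22 + (1/44)*sqrt(1310).
Branch term (-6/5)*log(1 - z/(-5)): its argument vanishes at z = -5, a logarithmic branch point, modulus 5.
The radius of convergence is the smallest modulus among the singular points: -5/22 + (1/44)*sqrt(1310).
The branch term is analytic at -5/22 - (1/44)*sqrt(1310) and contributes nothing to the residue; only the rational part matters.
The factor z**2 + 5*z/11 - 5/8 splits as (z - a)(z - a') with a = -5/22 - (1/44)*sqrt(1310), a' = -5/22 + (1/44)*sqrt(1310). At the order-2 pole a set g(z) = (z - a)^2*(rational part) = [-23/13] / (z - a')^2.
Order-2 pole: residue = g'(a); g'(-5/22 - (1/44)*sqrt(1310)) = -(122452/5577325)*sqrt(1310), so the residue is -(122452/5577325)*sqrt(1310).
The branch term is analytic at -5/22 + (1/44)*sqrt(1310) and contributes nothing to the residue; only the rational part matters.
The factor z**2 + 5*z/11 - 5/8 splits as (z - a)(z - a') with a = -5/22 + (1/44)*sqrt(1310), a' = -5/22 - (1/44)*sqrt(1310). At the order-2 pole a set g(z) = (z - a)^2*(rational part) = [-23/13] / (z - a')^2.
Order-2 pole: residue = g'(a); g'(-5/22 + (1/44)*sqrt(1310)) = (122452/5577325)*sqrt(1310), so the residue is (122452/5577325)*sqrt(1310).
List the singular points by increasing real part (a conjugate pair: the negative imaginary part first).

Radius of convergence at 0: -5/22 + (1/44)*sqrt(1310).
At -5: a logarithmic branch point.
At -5/22 - (1/44)*sqrt(1310): a pole of order 2; residue -(122452/5577325)*sqrt(1310).
At -5/22 + (1/44)*sqrt(1310): a pole of order 2; residue (122452/5577325)*sqrt(1310).


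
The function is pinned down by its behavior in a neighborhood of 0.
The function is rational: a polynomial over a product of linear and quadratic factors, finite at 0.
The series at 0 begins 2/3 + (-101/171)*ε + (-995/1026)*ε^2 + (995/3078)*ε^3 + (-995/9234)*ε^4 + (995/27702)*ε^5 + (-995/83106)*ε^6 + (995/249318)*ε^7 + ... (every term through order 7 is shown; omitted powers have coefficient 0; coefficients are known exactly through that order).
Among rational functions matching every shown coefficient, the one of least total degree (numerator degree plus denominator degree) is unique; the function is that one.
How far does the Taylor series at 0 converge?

The radius of convergence is 3.

No rational of total degree below 3 reproduces all 8 coefficients; solving the [2/1] Pade equations on them gives f(ε) = (-7*ε**2/2 - 21*ε/19 + 2)/(ε + 3), whose expansion matches every shown term.
Denominator factor (ε + 3): pole of order 1 at -3, modulus 3.
The radius of convergence is the smallest modulus among the singular points: 3.


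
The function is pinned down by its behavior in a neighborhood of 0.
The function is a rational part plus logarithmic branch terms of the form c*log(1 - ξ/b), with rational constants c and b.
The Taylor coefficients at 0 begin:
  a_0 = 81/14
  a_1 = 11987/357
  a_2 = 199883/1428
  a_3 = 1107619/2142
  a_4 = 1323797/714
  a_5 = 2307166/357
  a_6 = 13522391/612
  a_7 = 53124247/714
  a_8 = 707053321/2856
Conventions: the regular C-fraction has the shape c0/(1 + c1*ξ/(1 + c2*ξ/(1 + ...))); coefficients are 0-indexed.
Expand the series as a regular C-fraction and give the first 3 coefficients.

The regular C-fraction coefficients are [81/14, -23974/4131, 323788679/198073188].

Taylor coefficients (read off): a_0 = 81/14, a_1 = 11987/357, a_2 = 199883/1428.
c0 = a_0 = 81/14. Peel one level at a time: if S = 1 + c*ξ/S' with S'(0) = 1, then c is the ξ-coefficient of S and S' = c*ξ/(S - 1).
S_1 = c0/f = 1 + (-23974/4131)*ξ + (323788679/34130322)*ξ^2 + ...; c1 = -23974/4131.
S_2 = c1*ξ/(S_1 - 1) = 1 + (323788679/198073188)*ξ + ...; c2 = 323788679/198073188.


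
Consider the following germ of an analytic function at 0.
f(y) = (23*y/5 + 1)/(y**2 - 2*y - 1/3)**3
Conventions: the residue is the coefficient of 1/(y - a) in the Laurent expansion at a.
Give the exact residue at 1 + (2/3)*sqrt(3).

The residue is (189/640)*sqrt(3).

The factor y**2 - 2*y - 1/3 splits as (y - a)(y - a') with a = 1 + (2/3)*sqrt(3), a' = 1 - (2/3)*sqrt(3). At the order-3 pole a set g(y) = (y - a)^3*f(y) = [23*y/5 + 1] / (y - a')^3.
Order-3 pole: residue = g''(a)/2; g''(1 + (2/3)*sqrt(3)) = (189/320)*sqrt(3), so the residue is (189/640)*sqrt(3).


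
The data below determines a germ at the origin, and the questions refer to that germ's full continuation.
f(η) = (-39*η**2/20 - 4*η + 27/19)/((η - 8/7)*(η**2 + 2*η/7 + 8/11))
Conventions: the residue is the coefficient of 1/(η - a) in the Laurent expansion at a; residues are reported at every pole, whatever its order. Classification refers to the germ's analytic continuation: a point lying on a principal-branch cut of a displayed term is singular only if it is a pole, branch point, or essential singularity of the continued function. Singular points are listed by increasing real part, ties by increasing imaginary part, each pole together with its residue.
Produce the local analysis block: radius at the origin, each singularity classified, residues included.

Radius of convergence at 0: (2/11)*sqrt(22).
At (-1/7) - ((1/77)*sqrt(4191))*i: a pole of order 1; residue (56093/241680) - ((802469/30693360)*sqrt(4191))*i.
At (-1/7) + ((1/77)*sqrt(4191))*i: a pole of order 1; residue (56093/241680) + ((802469/30693360)*sqrt(4191))*i.
At 8/7: a pole of order 1; residue -291731/120840.


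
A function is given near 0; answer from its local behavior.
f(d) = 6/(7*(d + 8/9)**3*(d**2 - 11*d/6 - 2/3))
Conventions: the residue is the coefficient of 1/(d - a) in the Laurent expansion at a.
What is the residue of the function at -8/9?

The residue is 71980731/40086032.

At the order-3 pole -8/9 set g(d) = (d - (-8/9))^3*f(d) = 6/(7*(d**2 - 11*d/6 - 2/3)).
Order-3 pole: residue = g''(a)/2; g''(-8/9) = 71980731/20043016, so the residue is 71980731/40086032.


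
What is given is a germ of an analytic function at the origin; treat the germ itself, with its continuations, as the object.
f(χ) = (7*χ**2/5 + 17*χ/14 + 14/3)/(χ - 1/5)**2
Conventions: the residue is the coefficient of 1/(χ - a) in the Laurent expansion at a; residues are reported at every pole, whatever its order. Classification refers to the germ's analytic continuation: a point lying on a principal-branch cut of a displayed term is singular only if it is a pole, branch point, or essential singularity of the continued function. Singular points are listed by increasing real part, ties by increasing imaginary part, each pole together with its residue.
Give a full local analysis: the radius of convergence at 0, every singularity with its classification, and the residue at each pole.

Radius of convergence at 0: 1/5.
At 1/5: a pole of order 2; residue 621/350.

Denominator factor (χ - 1/5)^2: pole of order 2 at 1/5, modulus 1/5.
The radius of convergence is the smallest modulus among the singular points: 1/5.
At the order-2 pole 1/5 set g(χ) = (χ - (1/5))^2*f(χ) = 7*χ**2/5 + 17*χ/14 + 14/3.
Order-2 pole: residue = g'(a); g'(1/5) = 621/350, so the residue is 621/350.


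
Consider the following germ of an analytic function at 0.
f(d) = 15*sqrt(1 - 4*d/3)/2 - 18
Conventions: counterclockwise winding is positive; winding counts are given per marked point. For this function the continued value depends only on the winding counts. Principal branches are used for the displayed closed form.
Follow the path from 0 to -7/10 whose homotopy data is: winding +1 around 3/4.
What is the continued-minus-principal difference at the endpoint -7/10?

The rational part is single-valued and drops out of the difference; each branch term changes only by its own monodromy.
(15/2)*sqrt(1 - d/(3/4)): winding +1 is odd, the square root flips sign, contributing -2*(15/2)*sqrt(1 - (-7/10)/(3/4)) = -2*(15/2)*sqrt(29/15) = -sqrt(435).
Summing the contributions at d = -7/10 gives -sqrt(435).

Continued minus principal equals -sqrt(435).


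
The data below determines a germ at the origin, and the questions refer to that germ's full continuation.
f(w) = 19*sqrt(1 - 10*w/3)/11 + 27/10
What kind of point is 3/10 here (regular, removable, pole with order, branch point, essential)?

The point is an algebraic (square-root) branch point.

The term (19/11)*sqrt(1 - w/(3/10)) has argument 1 - 3/10/(3/10) = 0 at 3/10: a square-root (algebraic, two-sheeted) branch point; the remaining terms are analytic or single-valued there.


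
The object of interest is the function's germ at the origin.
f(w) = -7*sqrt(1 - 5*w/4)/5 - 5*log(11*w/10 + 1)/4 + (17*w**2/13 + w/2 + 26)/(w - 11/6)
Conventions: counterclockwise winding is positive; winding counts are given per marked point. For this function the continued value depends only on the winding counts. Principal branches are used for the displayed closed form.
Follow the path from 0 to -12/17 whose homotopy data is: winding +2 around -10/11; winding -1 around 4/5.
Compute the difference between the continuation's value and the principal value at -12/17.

Continued minus principal equals ((56/85)*sqrt(34)) - ((5)*pi)*i.

The rational part is single-valued and drops out of the difference; each branch term changes only by its own monodromy.
(-5/4)*log(1 - w/(-10/11)): each positive loop around -10/11 adds 2*pi*i to the log, so winding +2 contributes (-5/4)*(2)*2*pi*i = -(5)*pi*i.
(-7/5)*sqrt(1 - w/(4/5)): winding -1 is odd, the square root flips sign, contributing -2*(-7/5)*sqrt(1 - (-12/17)/(4/5)) = -2*(-7/5)*sqrt(32/17) = (56/85)*sqrt(34).
Summing the contributions at w = -12/17 gives ((56/85)*sqrt(34)) - ((5)*pi)*i.


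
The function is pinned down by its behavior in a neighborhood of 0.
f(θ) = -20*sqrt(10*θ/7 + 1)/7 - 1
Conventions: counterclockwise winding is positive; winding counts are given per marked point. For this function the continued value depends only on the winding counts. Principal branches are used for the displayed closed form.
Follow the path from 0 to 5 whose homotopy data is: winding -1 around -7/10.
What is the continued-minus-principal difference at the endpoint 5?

The rational part is single-valued and drops out of the difference; each branch term changes only by its own monodromy.
(-20/7)*sqrt(1 - θ/(-7/10)): winding -1 is odd, the square root flips sign, contributing -2*(-20/7)*sqrt(1 - (5)/(-7/10)) = -2*(-20/7)*sqrt(57/7) = (40/49)*sqrt(399).
Summing the contributions at θ = 5 gives (40/49)*sqrt(399).

Continued minus principal equals (40/49)*sqrt(399).


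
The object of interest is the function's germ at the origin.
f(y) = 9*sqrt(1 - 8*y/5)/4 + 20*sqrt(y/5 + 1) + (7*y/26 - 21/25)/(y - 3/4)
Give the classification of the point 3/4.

The point is a pole of order 1.

The denominator factor y - 3/4 vanishes at 3/4 and appears to the power 1; the numerator there equals -1659/2600, nonzero, and no other factor vanishes.
The branch terms are analytic at this point.
Hence a pole whose order is the multiplicity, 1.


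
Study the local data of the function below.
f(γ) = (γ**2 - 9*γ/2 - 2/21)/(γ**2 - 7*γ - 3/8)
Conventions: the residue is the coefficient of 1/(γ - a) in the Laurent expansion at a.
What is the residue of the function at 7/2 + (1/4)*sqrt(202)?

The factor γ**2 - 7*γ - 3/8 splits as (γ - a)(γ - a') with a = 7/2 + (1/4)*sqrt(202), a' = 7/2 - (1/4)*sqrt(202). At the order-1 pole a set g(γ) = (γ - a)*f(γ) = [γ**2 - 9*γ/2 - 2/21] / (γ - a').
Simple pole: residue = g(a) at a = 7/2 + (1/4)*sqrt(202), which is 5/4 + (1517/16968)*sqrt(202).

The residue is 5/4 + (1517/16968)*sqrt(202).


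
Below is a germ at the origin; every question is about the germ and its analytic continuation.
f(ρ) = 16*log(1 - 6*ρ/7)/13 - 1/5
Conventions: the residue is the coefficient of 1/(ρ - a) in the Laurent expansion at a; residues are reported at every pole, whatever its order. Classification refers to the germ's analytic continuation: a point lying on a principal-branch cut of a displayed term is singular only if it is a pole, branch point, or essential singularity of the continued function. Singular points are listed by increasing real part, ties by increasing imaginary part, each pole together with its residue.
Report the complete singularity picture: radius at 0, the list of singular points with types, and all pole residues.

Branch term (16/13)*log(1 - ρ/(7/6)): its argument vanishes at ρ = 7/6, a logarithmic branch point, modulus 7/6.
The radius of convergence is the smallest modulus among the singular points: 7/6.

Radius of convergence at 0: 7/6.
At 7/6: a logarithmic branch point.


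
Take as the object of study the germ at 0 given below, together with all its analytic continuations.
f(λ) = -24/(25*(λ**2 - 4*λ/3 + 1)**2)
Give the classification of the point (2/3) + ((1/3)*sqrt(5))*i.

The denominator factor λ**2 - 4*λ/3 + 1 vanishes at (2/3) + ((1/3)*sqrt(5))*i and appears to the power 2; the numerator there equals -24/25, nonzero, and no other factor vanishes.
Hence a pole whose order is the multiplicity, 2.

The point is a pole of order 2.


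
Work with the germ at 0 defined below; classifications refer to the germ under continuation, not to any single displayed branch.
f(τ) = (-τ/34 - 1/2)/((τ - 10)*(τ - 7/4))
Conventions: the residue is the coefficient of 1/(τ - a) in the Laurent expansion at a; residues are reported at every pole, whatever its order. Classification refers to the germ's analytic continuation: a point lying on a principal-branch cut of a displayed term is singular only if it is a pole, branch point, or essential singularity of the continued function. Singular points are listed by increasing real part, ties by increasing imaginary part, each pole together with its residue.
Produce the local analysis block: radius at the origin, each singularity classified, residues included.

Radius of convergence at 0: 7/4.
At 7/4: a pole of order 1; residue 25/374.
At 10: a pole of order 1; residue -18/187.

Denominator factor (τ - 10): pole of order 1 at 10, modulus 10.
Denominator factor (τ - 7/4): pole of order 1 at 7/4, modulus 7/4.
The radius of convergence is the smallest modulus among the singular points: 7/4.
At the order-1 pole 7/4 set g(τ) = (τ - (7/4))*f(τ) = (-τ/34 - 1/2)/(τ - 10).
Simple pole: residue = g(a) at a = 7/4, which is 25/374.
At the order-1 pole 10 set g(τ) = (τ - (10))*f(τ) = (-τ/34 - 1/2)/(τ - 7/4).
Simple pole: residue = g(a) at a = 10, which is -18/187.
List the singular points by increasing real part (a conjugate pair: the negative imaginary part first).


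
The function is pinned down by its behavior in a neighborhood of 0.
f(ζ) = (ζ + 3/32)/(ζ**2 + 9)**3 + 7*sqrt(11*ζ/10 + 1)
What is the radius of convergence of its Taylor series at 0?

Denominator factor (ζ**2 + 9)^3: discriminant -36, complex-conjugate roots (3)*i and -(3)*i; poles of order 3, moduli 3 and 3.
Branch term (7)*sqrt(1 - ζ/(-10/11)): its argument vanishes at ζ = -10/11, a square-root branch point, modulus 10/11.
The radius of convergence is the smallest modulus among the singular points: 10/11.

The radius of convergence is 10/11.


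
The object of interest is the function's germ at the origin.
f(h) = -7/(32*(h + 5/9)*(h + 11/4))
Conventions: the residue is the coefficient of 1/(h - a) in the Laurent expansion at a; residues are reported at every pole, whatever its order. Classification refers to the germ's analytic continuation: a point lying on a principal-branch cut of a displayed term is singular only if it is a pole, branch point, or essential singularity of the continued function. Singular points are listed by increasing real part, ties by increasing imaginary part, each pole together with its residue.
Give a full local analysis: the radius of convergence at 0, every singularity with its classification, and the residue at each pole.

Radius of convergence at 0: 5/9.
At -11/4: a pole of order 1; residue 63/632.
At -5/9: a pole of order 1; residue -63/632.

Denominator factor (h + 5/9): pole of order 1 at -5/9, modulus 5/9.
Denominator factor (h + 11/4): pole of order 1 at -11/4, modulus 11/4.
The radius of convergence is the smallest modulus among the singular points: 5/9.
At the order-1 pole -11/4 set g(h) = (h - (-11/4))*f(h) = -7/(32*(h + 5/9)).
Simple pole: residue = g(a) at a = -11/4, which is 63/632.
At the order-1 pole -5/9 set g(h) = (h - (-5/9))*f(h) = -7/(32*(h + 11/4)).
Simple pole: residue = g(a) at a = -5/9, which is -63/632.
List the singular points by increasing real part (a conjugate pair: the negative imaginary part first).


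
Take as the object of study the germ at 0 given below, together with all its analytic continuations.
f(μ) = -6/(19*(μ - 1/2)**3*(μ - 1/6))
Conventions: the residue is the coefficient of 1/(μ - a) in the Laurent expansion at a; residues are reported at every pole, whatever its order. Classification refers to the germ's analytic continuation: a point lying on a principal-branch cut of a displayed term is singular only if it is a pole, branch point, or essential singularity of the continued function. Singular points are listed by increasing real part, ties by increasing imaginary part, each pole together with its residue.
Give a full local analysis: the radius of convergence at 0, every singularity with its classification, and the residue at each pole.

Denominator factor (μ - 1/6): pole of order 1 at 1/6, modulus 1/6.
Denominator factor (μ - 1/2)^3: pole of order 3 at 1/2, modulus 1/2.
The radius of convergence is the smallest modulus among the singular points: 1/6.
At the order-1 pole 1/6 set g(μ) = (μ - (1/6))*f(μ) = -6/(19*(μ - 1/2)**3).
Simple pole: residue = g(a) at a = 1/6, which is 162/19.
At the order-3 pole 1/2 set g(μ) = (μ - (1/2))^3*f(μ) = -6/(19*(μ - 1/6)).
Order-3 pole: residue = g''(a)/2; g''(1/2) = -324/19, so the residue is -162/19.
List the singular points by increasing real part (a conjugate pair: the negative imaginary part first).

Radius of convergence at 0: 1/6.
At 1/6: a pole of order 1; residue 162/19.
At 1/2: a pole of order 3; residue -162/19.


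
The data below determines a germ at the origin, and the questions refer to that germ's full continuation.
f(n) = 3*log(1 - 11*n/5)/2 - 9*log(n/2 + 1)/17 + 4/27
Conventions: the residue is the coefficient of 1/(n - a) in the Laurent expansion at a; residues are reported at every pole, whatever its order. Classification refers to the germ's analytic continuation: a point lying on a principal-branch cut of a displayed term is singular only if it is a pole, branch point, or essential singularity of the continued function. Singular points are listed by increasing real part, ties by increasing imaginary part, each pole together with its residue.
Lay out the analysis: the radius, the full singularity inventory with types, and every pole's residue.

Branch term (3/2)*log(1 - n/(5/11)): its argument vanishes at n = 5/11, a logarithmic branch point, modulus 5/11.
Branch term (-9/17)*log(1 - n/(-2)): its argument vanishes at n = -2, a logarithmic branch point, modulus 2.
The radius of convergence is the smallest modulus among the singular points: 5/11.
List the singular points by increasing real part (a conjugate pair: the negative imaginary part first).

Radius of convergence at 0: 5/11.
At -2: a logarithmic branch point.
At 5/11: a logarithmic branch point.
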